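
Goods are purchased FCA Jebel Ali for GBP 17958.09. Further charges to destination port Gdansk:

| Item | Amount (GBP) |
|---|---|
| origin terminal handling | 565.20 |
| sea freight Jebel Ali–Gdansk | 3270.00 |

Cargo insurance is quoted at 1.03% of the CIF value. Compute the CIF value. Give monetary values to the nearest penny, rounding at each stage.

CIF value: GBP 22020.10

Let C be the CIF value. C = FCA price + pre-shipment costs + freight + 1.03% × C
C − 1.03% × C = 17958.09 + 565.20 + 3270.00
0.9897 × C = 21793.29
C = 21793.29 / 0.9897 = 22020.10
Insurance premium = 1.03% × 22020.10 = 226.81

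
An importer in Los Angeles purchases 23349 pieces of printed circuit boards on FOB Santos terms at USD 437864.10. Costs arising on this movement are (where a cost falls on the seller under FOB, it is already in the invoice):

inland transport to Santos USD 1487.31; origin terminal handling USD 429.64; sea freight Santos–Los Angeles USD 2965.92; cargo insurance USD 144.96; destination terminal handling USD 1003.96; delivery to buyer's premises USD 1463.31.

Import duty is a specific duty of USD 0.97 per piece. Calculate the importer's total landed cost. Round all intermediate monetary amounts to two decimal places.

Total landed cost: USD 466090.78

FOB: the seller bears costs until goods are on board at the origin port; the buyer bears freight, insurance and all costs thereafter.
Already in the invoice (seller's account under FOB): inland to port, origin terminal — exclude.
CIF value = FOB price + freight + insurance = 437864.10 + 2965.92 + 144.96 = 440974.98
Import duty = 23349 × 0.97 = 22648.53
Buyer bears: freight 2965.92 + insurance 144.96 + destination terminal 1003.96 + delivery 1463.31 + duty 22648.53 = 28226.68
Landed cost = invoice 437864.10 + 28226.68 = 466090.78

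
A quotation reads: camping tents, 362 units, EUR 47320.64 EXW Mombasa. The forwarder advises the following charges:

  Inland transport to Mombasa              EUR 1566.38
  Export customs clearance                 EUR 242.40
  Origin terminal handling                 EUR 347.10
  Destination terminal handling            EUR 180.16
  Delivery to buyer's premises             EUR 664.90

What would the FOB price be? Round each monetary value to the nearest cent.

FOB price: EUR 49476.52

Not relevant to the conversion: delivery, destination terminal — on the buyer under both terms; not part of either seller's price.
From EXW to FOB, the seller additionally bears: inland to port, export clearance, origin terminal.
FOB price = 47320.64 + 1566.38 + 242.40 + 347.10 = 49476.52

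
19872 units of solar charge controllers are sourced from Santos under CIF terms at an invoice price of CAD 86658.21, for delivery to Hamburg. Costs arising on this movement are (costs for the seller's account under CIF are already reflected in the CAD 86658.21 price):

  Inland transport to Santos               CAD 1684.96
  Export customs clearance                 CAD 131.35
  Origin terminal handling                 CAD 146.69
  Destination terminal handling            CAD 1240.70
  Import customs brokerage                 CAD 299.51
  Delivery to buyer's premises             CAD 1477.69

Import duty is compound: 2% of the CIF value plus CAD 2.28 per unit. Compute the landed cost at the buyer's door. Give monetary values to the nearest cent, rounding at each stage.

Total landed cost: CAD 136717.43

CIF: the seller pays costs through ocean freight and marine insurance to the destination port.
Already in the invoice (seller's account under CIF): inland to port, export clearance, origin terminal — exclude.
The CIF price already equals the CIF value: 86658.21
Ad valorem component: 86658.21 × 2% = 1733.16
Specific component: 19872 × 2.28 = 45308.16
Import duty = 1733.16 + 45308.16 = 47041.32
Buyer bears: destination terminal 1240.70 + brokerage 299.51 + delivery 1477.69 + duty 47041.32 = 50059.22
Landed cost = invoice 86658.21 + 50059.22 = 136717.43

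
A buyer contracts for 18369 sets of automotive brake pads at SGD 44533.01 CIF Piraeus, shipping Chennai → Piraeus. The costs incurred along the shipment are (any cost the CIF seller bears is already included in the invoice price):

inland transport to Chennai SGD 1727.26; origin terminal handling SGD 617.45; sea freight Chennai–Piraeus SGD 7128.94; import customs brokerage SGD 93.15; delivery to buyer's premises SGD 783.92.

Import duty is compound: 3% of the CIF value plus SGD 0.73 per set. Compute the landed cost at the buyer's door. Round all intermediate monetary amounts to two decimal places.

CIF: the seller pays costs through ocean freight and marine insurance to the destination port.
Already in the invoice (seller's account under CIF): inland to port, origin terminal, freight — exclude.
The CIF price already equals the CIF value: 44533.01
Ad valorem component: 44533.01 × 3% = 1335.99
Specific component: 18369 × 0.73 = 13409.37
Import duty = 1335.99 + 13409.37 = 14745.36
Buyer bears: brokerage 93.15 + delivery 783.92 + duty 14745.36 = 15622.43
Landed cost = invoice 44533.01 + 15622.43 = 60155.44

Total landed cost: SGD 60155.44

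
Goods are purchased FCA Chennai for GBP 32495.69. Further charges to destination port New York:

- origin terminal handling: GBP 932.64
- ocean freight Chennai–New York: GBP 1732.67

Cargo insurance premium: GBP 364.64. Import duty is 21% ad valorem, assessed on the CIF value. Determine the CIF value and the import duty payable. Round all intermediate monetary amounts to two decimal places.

CIF = FCA price + pre-shipment costs + freight + insurance
CIF = 32495.69 + 932.64 + 1732.67 + 364.64 = 35525.64
Import duty = 35525.64 × 21% = 7460.38

CIF value: GBP 35525.64; import duty: GBP 7460.38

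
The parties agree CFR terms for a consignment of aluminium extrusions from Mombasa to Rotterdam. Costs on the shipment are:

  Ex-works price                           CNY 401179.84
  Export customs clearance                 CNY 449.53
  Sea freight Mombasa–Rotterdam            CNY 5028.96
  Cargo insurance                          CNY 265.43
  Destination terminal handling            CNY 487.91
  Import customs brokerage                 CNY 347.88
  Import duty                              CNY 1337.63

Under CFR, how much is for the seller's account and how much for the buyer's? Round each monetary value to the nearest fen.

Seller: CNY 406658.33; buyer: CNY 2438.85

CFR: the seller pays costs through ocean freight to the destination port, but not insurance.
Seller's account: goods 401179.84 + export clearance 449.53 + freight 5028.96 = 406658.33
Buyer's account: insurance 265.43 + destination terminal 487.91 + brokerage 347.88 + duty 1337.63 = 2438.85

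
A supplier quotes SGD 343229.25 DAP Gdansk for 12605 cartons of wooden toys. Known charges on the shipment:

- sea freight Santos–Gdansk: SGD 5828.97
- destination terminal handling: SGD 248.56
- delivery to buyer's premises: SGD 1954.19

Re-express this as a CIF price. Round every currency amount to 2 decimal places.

Not relevant to the conversion: freight — on the seller under both DAP and CIF; already in the DAP price and stays in the CIF price.
From DAP to CIF, the seller no longer bears: destination terminal, delivery.
CIF price = 343229.25 − 248.56 − 1954.19 = 341026.50

CIF price: SGD 341026.50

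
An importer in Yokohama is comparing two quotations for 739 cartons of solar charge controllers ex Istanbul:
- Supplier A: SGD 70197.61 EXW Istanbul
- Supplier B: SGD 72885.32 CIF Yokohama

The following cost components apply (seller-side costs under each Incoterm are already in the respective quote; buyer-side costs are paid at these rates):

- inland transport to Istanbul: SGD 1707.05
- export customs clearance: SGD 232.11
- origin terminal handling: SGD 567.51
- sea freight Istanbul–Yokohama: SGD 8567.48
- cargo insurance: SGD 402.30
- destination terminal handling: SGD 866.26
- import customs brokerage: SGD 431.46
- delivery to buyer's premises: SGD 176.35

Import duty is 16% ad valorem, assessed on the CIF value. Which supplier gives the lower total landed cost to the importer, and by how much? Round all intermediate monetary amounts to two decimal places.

Supplier B is cheaper by SGD 10194.94

Supplier A (EXW):
CIF value = EXW price + inland to port + export clearance + origin terminal + freight + insurance = 70197.61 + 1707.05 + 232.11 + 567.51 + 8567.48 + 402.30 = 81674.06
Import duty = 81674.06 × 16% = 13067.85
Buyer bears (A): 1707.05 + 232.11 + 567.51 + 8567.48 + 402.30 + 866.26 + 431.46 + 176.35 = 12950.52
Landed cost (A) = invoice 70197.61 + 12950.52 + duty 13067.85 = 96215.98
Supplier B (CIF):
The CIF price already equals the CIF value: 72885.32
Import duty = 72885.32 × 16% = 11661.65
Buyer bears (B): 866.26 + 431.46 + 176.35 = 1474.07
Landed cost (B) = invoice 72885.32 + 1474.07 + duty 11661.65 = 86021.04
Difference = |96215.98 − 86021.04| = 10194.94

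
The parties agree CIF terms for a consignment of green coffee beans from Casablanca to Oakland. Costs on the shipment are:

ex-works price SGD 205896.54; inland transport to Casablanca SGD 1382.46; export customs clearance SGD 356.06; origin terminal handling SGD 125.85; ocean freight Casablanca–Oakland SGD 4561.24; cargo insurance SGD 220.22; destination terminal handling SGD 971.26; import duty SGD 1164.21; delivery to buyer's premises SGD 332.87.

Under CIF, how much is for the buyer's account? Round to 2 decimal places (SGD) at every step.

Buyer's account: SGD 2468.34

CIF: the seller pays costs through ocean freight and marine insurance to the destination port.
Seller's account: goods 205896.54 + inland to port 1382.46 + export clearance 356.06 + origin terminal 125.85 + freight 4561.24 + insurance 220.22 = 212542.37
Buyer's account: destination terminal 971.26 + duty 1164.21 + delivery 332.87 = 2468.34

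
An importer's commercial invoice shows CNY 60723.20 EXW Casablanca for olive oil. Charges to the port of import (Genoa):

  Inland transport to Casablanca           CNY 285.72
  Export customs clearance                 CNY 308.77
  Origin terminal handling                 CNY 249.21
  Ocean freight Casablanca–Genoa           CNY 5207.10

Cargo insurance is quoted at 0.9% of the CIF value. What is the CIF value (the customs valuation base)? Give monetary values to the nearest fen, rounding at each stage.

CIF value: CNY 67380.42

Let C be the CIF value. C = EXW price + pre-shipment costs + freight + 0.9% × C
C − 0.9% × C = 60723.20 + 285.72 + 308.77 + 249.21 + 5207.10
0.991 × C = 66774.00
C = 66774.00 / 0.991 = 67380.42
Insurance premium = 0.9% × 67380.42 = 606.42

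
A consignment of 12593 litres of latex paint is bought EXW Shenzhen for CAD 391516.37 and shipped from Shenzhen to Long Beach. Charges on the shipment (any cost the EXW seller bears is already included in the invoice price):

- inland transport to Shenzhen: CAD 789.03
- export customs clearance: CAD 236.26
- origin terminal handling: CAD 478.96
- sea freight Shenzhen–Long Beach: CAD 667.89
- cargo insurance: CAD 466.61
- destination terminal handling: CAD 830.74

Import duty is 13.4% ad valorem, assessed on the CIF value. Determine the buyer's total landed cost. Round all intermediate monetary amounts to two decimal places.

EXW: the seller makes goods available at their premises; the buyer bears all onward costs.
CIF value = EXW price + inland to port + export clearance + origin terminal + freight + insurance = 391516.37 + 789.03 + 236.26 + 478.96 + 667.89 + 466.61 = 394155.12
Import duty = 394155.12 × 13.4% = 52816.79
Buyer bears: inland to port 789.03 + export clearance 236.26 + origin terminal 478.96 + freight 667.89 + insurance 466.61 + destination terminal 830.74 + duty 52816.79 = 56286.28
Landed cost = invoice 391516.37 + 56286.28 = 447802.65

Total landed cost: CAD 447802.65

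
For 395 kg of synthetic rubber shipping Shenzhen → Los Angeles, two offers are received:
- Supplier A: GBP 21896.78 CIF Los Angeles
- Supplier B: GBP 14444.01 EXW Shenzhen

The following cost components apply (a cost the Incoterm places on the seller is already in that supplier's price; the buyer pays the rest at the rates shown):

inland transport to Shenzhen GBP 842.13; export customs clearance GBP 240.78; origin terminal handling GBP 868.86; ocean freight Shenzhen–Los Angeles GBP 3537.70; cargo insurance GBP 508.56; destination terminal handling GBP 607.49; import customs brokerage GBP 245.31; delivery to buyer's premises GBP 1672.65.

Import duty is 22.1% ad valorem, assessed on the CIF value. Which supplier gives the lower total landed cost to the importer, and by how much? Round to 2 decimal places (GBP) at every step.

Supplier B is cheaper by GBP 1776.24

Supplier A (CIF):
The CIF price already equals the CIF value: 21896.78
Import duty = 21896.78 × 22.1% = 4839.19
Buyer bears (A): 607.49 + 245.31 + 1672.65 = 2525.45
Landed cost (A) = invoice 21896.78 + 2525.45 + duty 4839.19 = 29261.42
Supplier B (EXW):
CIF value = EXW price + inland to port + export clearance + origin terminal + freight + insurance = 14444.01 + 842.13 + 240.78 + 868.86 + 3537.70 + 508.56 = 20442.04
Import duty = 20442.04 × 22.1% = 4517.69
Buyer bears (B): 842.13 + 240.78 + 868.86 + 3537.70 + 508.56 + 607.49 + 245.31 + 1672.65 = 8523.48
Landed cost (B) = invoice 14444.01 + 8523.48 + duty 4517.69 = 27485.18
Difference = |29261.42 − 27485.18| = 1776.24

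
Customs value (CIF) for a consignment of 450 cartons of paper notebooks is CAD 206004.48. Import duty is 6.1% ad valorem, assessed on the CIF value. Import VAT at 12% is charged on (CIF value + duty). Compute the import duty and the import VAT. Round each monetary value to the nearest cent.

Import duty: CAD 12566.27; import VAT: CAD 26228.49

Import duty = 206004.48 × 6.1% = 12566.27
VAT base = CIF + duty = 206004.48 + 12566.27 = 218570.75
Import VAT = 218570.75 × 12% = 26228.49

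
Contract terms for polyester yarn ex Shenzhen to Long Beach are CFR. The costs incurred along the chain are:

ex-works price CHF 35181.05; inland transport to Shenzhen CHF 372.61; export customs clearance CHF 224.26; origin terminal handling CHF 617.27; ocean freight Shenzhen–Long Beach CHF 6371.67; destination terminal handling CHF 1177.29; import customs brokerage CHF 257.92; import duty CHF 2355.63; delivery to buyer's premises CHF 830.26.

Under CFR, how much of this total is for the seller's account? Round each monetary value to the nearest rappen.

CFR: the seller pays costs through ocean freight to the destination port, but not insurance.
Seller's account: goods 35181.05 + inland to port 372.61 + export clearance 224.26 + origin terminal 617.27 + freight 6371.67 = 42766.86
Buyer's account: destination terminal 1177.29 + brokerage 257.92 + duty 2355.63 + delivery 830.26 = 4621.10

Seller's account: CHF 42766.86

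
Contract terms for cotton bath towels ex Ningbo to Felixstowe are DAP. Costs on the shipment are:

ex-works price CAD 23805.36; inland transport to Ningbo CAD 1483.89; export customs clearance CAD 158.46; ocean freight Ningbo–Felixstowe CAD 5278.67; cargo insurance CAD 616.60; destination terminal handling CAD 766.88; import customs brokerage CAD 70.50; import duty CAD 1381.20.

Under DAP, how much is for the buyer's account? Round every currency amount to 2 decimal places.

DAP: the seller bears all costs to the named destination except import duty and clearance.
Seller's account: goods 23805.36 + inland to port 1483.89 + export clearance 158.46 + freight 5278.67 + insurance 616.60 + destination terminal 766.88 = 32109.86
Buyer's account: brokerage 70.50 + duty 1381.20 = 1451.70

Buyer's account: CAD 1451.70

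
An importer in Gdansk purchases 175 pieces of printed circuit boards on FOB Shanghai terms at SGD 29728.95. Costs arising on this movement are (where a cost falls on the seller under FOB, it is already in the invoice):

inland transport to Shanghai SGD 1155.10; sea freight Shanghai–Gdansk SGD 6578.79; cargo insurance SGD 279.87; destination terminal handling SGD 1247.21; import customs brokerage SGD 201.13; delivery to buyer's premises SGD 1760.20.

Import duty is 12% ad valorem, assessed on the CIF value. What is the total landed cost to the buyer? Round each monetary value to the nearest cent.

Total landed cost: SGD 44186.66

FOB: the seller bears costs until goods are on board at the origin port; the buyer bears freight, insurance and all costs thereafter.
Already in the invoice (seller's account under FOB): inland to port — exclude.
CIF value = FOB price + freight + insurance = 29728.95 + 6578.79 + 279.87 = 36587.61
Import duty = 36587.61 × 12% = 4390.51
Buyer bears: freight 6578.79 + insurance 279.87 + destination terminal 1247.21 + brokerage 201.13 + delivery 1760.20 + duty 4390.51 = 14457.71
Landed cost = invoice 29728.95 + 14457.71 = 44186.66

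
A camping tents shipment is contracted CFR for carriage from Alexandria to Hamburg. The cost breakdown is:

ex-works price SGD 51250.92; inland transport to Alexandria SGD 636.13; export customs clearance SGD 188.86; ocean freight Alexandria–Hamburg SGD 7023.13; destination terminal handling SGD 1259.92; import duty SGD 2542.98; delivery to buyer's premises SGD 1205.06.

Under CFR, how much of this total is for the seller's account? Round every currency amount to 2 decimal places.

CFR: the seller pays costs through ocean freight to the destination port, but not insurance.
Seller's account: goods 51250.92 + inland to port 636.13 + export clearance 188.86 + freight 7023.13 = 59099.04
Buyer's account: destination terminal 1259.92 + duty 2542.98 + delivery 1205.06 = 5007.96

Seller's account: SGD 59099.04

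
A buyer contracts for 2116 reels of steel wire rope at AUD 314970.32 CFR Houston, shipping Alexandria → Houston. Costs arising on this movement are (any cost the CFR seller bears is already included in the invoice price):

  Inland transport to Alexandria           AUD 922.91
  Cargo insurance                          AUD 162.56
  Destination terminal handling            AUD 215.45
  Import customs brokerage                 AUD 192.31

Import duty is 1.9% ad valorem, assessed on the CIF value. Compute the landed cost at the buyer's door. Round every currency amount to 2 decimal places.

Total landed cost: AUD 321528.16

CFR: the seller pays costs through ocean freight to the destination port, but not insurance.
Already in the invoice (seller's account under CFR): inland to port — exclude.
CIF value = CFR price + insurance = 314970.32 + 162.56 = 315132.88
Import duty = 315132.88 × 1.9% = 5987.52
Buyer bears: insurance 162.56 + destination terminal 215.45 + brokerage 192.31 + duty 5987.52 = 6557.84
Landed cost = invoice 314970.32 + 6557.84 = 321528.16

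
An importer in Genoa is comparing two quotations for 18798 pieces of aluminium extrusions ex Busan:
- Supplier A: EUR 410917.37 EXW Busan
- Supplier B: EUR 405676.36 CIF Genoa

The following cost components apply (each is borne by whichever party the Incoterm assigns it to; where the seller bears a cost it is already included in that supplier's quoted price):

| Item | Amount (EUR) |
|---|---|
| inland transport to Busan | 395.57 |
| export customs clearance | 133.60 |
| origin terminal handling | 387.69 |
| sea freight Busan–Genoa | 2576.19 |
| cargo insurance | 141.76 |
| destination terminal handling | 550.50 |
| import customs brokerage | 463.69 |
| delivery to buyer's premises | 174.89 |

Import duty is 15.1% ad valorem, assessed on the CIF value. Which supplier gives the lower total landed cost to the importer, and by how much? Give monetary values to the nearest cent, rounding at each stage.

Supplier B is cheaper by EUR 10216.07

Supplier A (EXW):
CIF value = EXW price + inland to port + export clearance + origin terminal + freight + insurance = 410917.37 + 395.57 + 133.60 + 387.69 + 2576.19 + 141.76 = 414552.18
Import duty = 414552.18 × 15.1% = 62597.38
Buyer bears (A): 395.57 + 133.60 + 387.69 + 2576.19 + 141.76 + 550.50 + 463.69 + 174.89 = 4823.89
Landed cost (A) = invoice 410917.37 + 4823.89 + duty 62597.38 = 478338.64
Supplier B (CIF):
The CIF price already equals the CIF value: 405676.36
Import duty = 405676.36 × 15.1% = 61257.13
Buyer bears (B): 550.50 + 463.69 + 174.89 = 1189.08
Landed cost (B) = invoice 405676.36 + 1189.08 + duty 61257.13 = 468122.57
Difference = |478338.64 − 468122.57| = 10216.07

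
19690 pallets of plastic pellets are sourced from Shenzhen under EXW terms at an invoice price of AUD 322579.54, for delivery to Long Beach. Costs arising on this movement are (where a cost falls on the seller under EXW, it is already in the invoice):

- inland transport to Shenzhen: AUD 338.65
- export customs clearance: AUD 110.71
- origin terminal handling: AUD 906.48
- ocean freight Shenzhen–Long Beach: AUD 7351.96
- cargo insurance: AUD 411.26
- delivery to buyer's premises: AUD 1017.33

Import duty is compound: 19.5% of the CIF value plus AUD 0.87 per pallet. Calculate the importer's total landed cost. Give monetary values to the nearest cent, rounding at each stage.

EXW: the seller makes goods available at their premises; the buyer bears all onward costs.
CIF value = EXW price + inland to port + export clearance + origin terminal + freight + insurance = 322579.54 + 338.65 + 110.71 + 906.48 + 7351.96 + 411.26 = 331698.60
Ad valorem component: 331698.60 × 19.5% = 64681.23
Specific component: 19690 × 0.87 = 17130.30
Import duty = 64681.23 + 17130.30 = 81811.53
Buyer bears: inland to port 338.65 + export clearance 110.71 + origin terminal 906.48 + freight 7351.96 + insurance 411.26 + delivery 1017.33 + duty 81811.53 = 91947.92
Landed cost = invoice 322579.54 + 91947.92 = 414527.46

Total landed cost: AUD 414527.46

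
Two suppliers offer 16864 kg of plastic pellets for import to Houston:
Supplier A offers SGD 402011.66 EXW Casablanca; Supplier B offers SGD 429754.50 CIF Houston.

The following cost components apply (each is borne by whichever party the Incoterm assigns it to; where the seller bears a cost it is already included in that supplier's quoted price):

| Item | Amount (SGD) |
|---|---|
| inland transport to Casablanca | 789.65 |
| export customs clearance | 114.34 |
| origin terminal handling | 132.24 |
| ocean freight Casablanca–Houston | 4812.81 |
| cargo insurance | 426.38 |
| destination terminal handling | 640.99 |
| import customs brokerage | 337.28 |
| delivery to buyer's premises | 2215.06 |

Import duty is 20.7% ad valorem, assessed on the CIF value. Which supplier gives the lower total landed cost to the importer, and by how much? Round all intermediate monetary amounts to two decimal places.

Supplier A (EXW):
CIF value = EXW price + inland to port + export clearance + origin terminal + freight + insurance = 402011.66 + 789.65 + 114.34 + 132.24 + 4812.81 + 426.38 = 408287.08
Import duty = 408287.08 × 20.7% = 84515.43
Buyer bears (A): 789.65 + 114.34 + 132.24 + 4812.81 + 426.38 + 640.99 + 337.28 + 2215.06 = 9468.75
Landed cost (A) = invoice 402011.66 + 9468.75 + duty 84515.43 = 495995.84
Supplier B (CIF):
The CIF price already equals the CIF value: 429754.50
Import duty = 429754.50 × 20.7% = 88959.18
Buyer bears (B): 640.99 + 337.28 + 2215.06 = 3193.33
Landed cost (B) = invoice 429754.50 + 3193.33 + duty 88959.18 = 521907.01
Difference = |495995.84 − 521907.01| = 25911.17

Supplier A is cheaper by SGD 25911.17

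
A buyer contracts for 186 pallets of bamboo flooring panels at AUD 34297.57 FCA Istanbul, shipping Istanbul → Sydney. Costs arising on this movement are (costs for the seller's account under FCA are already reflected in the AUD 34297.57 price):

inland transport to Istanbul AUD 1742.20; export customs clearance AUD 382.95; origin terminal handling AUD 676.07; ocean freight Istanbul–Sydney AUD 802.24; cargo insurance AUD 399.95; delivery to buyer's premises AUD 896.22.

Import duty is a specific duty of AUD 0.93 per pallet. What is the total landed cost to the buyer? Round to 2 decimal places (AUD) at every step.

FCA: the seller delivers export-cleared goods to the carrier; the buyer bears costs from that point.
Already in the invoice (seller's account under FCA): inland to port, export clearance — exclude.
CIF value = FCA price + origin terminal + freight + insurance = 34297.57 + 676.07 + 802.24 + 399.95 = 36175.83
Import duty = 186 × 0.93 = 172.98
Buyer bears: origin terminal 676.07 + freight 802.24 + insurance 399.95 + delivery 896.22 + duty 172.98 = 2947.46
Landed cost = invoice 34297.57 + 2947.46 = 37245.03

Total landed cost: AUD 37245.03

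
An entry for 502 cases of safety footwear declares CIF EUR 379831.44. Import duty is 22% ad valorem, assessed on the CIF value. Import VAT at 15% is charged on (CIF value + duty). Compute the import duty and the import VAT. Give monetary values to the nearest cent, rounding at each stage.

Import duty: EUR 83562.92; import VAT: EUR 69509.15

Import duty = 379831.44 × 22% = 83562.92
VAT base = CIF + duty = 379831.44 + 83562.92 = 463394.36
Import VAT = 463394.36 × 15% = 69509.15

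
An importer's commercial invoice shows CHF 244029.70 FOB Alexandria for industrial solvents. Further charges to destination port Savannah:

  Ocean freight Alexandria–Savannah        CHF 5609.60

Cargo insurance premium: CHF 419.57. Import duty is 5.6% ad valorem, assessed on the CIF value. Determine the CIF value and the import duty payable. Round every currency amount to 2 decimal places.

CIF value: CHF 250058.87; import duty: CHF 14003.30

CIF = FOB price + freight + insurance
CIF = 244029.70 + 5609.60 + 419.57 = 250058.87
Import duty = 250058.87 × 5.6% = 14003.30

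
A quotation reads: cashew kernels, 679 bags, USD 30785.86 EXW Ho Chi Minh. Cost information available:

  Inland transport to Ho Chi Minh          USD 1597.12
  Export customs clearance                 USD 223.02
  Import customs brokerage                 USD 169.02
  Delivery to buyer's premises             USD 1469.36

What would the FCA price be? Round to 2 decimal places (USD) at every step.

FCA price: USD 32606.00

Not relevant to the conversion: brokerage, delivery — on the buyer under both terms; not part of either seller's price.
From EXW to FCA, the seller additionally bears: inland to port, export clearance.
FCA price = 30785.86 + 1597.12 + 223.02 = 32606.00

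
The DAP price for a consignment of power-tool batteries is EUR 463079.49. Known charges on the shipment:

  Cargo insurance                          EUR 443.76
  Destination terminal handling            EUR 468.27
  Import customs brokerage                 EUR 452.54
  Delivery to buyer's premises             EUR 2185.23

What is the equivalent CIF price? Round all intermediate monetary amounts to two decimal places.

Not relevant to the conversion: insurance — on the seller under both DAP and CIF; already in the DAP price and stays in the CIF price. brokerage — on the buyer under both terms; not part of either seller's price.
From DAP to CIF, the seller no longer bears: destination terminal, delivery.
CIF price = 463079.49 − 468.27 − 2185.23 = 460425.99

CIF price: EUR 460425.99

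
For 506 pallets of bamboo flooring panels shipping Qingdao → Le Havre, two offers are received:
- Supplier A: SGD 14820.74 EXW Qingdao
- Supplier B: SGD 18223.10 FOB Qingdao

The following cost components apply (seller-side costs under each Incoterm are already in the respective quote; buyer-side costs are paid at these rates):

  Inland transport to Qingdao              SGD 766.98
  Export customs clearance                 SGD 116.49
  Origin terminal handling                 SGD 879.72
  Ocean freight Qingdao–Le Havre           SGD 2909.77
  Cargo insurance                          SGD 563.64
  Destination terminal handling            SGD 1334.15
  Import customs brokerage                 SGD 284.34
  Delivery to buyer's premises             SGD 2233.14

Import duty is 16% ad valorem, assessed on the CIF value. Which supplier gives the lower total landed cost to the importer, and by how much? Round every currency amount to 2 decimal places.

Supplier A is cheaper by SGD 1901.44

Supplier A (EXW):
CIF value = EXW price + inland to port + export clearance + origin terminal + freight + insurance = 14820.74 + 766.98 + 116.49 + 879.72 + 2909.77 + 563.64 = 20057.34
Import duty = 20057.34 × 16% = 3209.17
Buyer bears (A): 766.98 + 116.49 + 879.72 + 2909.77 + 563.64 + 1334.15 + 284.34 + 2233.14 = 9088.23
Landed cost (A) = invoice 14820.74 + 9088.23 + duty 3209.17 = 27118.14
Supplier B (FOB):
CIF value = FOB price + freight + insurance = 18223.10 + 2909.77 + 563.64 = 21696.51
Import duty = 21696.51 × 16% = 3471.44
Buyer bears (B): 2909.77 + 563.64 + 1334.15 + 284.34 + 2233.14 = 7325.04
Landed cost (B) = invoice 18223.10 + 7325.04 + duty 3471.44 = 29019.58
Difference = |27118.14 − 29019.58| = 1901.44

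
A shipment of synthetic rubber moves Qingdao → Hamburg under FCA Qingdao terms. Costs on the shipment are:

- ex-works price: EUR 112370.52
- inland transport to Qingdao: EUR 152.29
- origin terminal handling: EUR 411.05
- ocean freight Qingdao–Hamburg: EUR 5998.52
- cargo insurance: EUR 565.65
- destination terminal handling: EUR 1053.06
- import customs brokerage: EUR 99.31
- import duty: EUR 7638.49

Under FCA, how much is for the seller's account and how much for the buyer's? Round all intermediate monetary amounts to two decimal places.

FCA: the seller delivers export-cleared goods to the carrier; the buyer bears costs from that point.
Seller's account: goods 112370.52 + inland to port 152.29 = 112522.81
Buyer's account: origin terminal 411.05 + freight 5998.52 + insurance 565.65 + destination terminal 1053.06 + brokerage 99.31 + duty 7638.49 = 15766.08

Seller: EUR 112522.81; buyer: EUR 15766.08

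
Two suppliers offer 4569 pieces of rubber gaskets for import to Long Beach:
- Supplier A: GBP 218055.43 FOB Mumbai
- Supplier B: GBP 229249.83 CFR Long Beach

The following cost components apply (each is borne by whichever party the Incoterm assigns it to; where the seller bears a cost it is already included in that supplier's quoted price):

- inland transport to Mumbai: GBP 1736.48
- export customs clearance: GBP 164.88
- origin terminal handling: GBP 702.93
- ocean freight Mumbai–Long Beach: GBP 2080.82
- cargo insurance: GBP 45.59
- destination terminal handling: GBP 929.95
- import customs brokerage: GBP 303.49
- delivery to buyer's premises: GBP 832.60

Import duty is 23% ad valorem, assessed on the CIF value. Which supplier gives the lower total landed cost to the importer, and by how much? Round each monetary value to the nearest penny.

Supplier A (FOB):
CIF value = FOB price + freight + insurance = 218055.43 + 2080.82 + 45.59 = 220181.84
Import duty = 220181.84 × 23% = 50641.82
Buyer bears (A): 2080.82 + 45.59 + 929.95 + 303.49 + 832.60 = 4192.45
Landed cost (A) = invoice 218055.43 + 4192.45 + duty 50641.82 = 272889.70
Supplier B (CFR):
CIF value = CFR price + insurance = 229249.83 + 45.59 = 229295.42
Import duty = 229295.42 × 23% = 52737.95
Buyer bears (B): 45.59 + 929.95 + 303.49 + 832.60 = 2111.63
Landed cost (B) = invoice 229249.83 + 2111.63 + duty 52737.95 = 284099.41
Difference = |272889.70 − 284099.41| = 11209.71

Supplier A is cheaper by GBP 11209.71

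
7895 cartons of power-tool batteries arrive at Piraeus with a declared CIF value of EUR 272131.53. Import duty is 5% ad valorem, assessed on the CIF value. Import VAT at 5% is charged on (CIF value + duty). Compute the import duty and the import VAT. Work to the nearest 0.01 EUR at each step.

Import duty: EUR 13606.58; import VAT: EUR 14286.91

Import duty = 272131.53 × 5% = 13606.58
VAT base = CIF + duty = 272131.53 + 13606.58 = 285738.11
Import VAT = 285738.11 × 5% = 14286.91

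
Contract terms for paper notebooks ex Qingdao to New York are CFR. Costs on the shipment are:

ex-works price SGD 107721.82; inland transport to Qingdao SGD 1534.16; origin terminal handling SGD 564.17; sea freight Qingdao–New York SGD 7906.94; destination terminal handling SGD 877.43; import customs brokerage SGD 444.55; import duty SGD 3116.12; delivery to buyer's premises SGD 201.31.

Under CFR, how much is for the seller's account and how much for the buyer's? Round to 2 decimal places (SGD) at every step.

CFR: the seller pays costs through ocean freight to the destination port, but not insurance.
Seller's account: goods 107721.82 + inland to port 1534.16 + origin terminal 564.17 + freight 7906.94 = 117727.09
Buyer's account: destination terminal 877.43 + brokerage 444.55 + duty 3116.12 + delivery 201.31 = 4639.41

Seller: SGD 117727.09; buyer: SGD 4639.41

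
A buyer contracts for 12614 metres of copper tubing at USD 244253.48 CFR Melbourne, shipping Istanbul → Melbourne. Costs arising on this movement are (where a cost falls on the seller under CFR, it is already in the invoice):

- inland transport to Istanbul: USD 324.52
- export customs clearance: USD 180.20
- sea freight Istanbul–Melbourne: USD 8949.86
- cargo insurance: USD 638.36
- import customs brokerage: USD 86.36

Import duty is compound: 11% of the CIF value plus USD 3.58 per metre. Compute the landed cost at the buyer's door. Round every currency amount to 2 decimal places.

Total landed cost: USD 317074.42

CFR: the seller pays costs through ocean freight to the destination port, but not insurance.
Already in the invoice (seller's account under CFR): inland to port, export clearance, freight — exclude.
CIF value = CFR price + insurance = 244253.48 + 638.36 = 244891.84
Ad valorem component: 244891.84 × 11% = 26938.10
Specific component: 12614 × 3.58 = 45158.12
Import duty = 26938.10 + 45158.12 = 72096.22
Buyer bears: insurance 638.36 + brokerage 86.36 + duty 72096.22 = 72820.94
Landed cost = invoice 244253.48 + 72820.94 = 317074.42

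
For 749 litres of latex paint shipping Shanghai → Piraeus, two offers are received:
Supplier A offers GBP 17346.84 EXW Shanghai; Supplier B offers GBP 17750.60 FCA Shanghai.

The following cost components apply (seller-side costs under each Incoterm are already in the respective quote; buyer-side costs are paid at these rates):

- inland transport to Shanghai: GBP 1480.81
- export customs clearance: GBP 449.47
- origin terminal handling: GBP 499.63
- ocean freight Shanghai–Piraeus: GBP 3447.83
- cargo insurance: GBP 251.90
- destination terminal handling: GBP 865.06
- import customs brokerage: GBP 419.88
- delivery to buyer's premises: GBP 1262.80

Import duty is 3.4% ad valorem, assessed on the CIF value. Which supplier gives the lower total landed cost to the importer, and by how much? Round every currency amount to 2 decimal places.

Supplier A (EXW):
CIF value = EXW price + inland to port + export clearance + origin terminal + freight + insurance = 17346.84 + 1480.81 + 449.47 + 499.63 + 3447.83 + 251.90 = 23476.48
Import duty = 23476.48 × 3.4% = 798.20
Buyer bears (A): 1480.81 + 449.47 + 499.63 + 3447.83 + 251.90 + 865.06 + 419.88 + 1262.80 = 8677.38
Landed cost (A) = invoice 17346.84 + 8677.38 + duty 798.20 = 26822.42
Supplier B (FCA):
CIF value = FCA price + origin terminal + freight + insurance = 17750.60 + 499.63 + 3447.83 + 251.90 = 21949.96
Import duty = 21949.96 × 3.4% = 746.30
Buyer bears (B): 499.63 + 3447.83 + 251.90 + 865.06 + 419.88 + 1262.80 = 6747.10
Landed cost (B) = invoice 17750.60 + 6747.10 + duty 746.30 = 25244.00
Difference = |26822.42 − 25244.00| = 1578.42

Supplier B is cheaper by GBP 1578.42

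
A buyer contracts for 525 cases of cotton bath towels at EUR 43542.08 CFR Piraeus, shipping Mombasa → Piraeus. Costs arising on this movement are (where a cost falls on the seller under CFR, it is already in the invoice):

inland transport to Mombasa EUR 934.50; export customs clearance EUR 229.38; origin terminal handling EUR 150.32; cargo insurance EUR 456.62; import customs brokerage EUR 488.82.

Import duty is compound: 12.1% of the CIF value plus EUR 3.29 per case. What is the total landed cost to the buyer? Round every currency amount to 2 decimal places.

Total landed cost: EUR 51538.61

CFR: the seller pays costs through ocean freight to the destination port, but not insurance.
Already in the invoice (seller's account under CFR): inland to port, export clearance, origin terminal — exclude.
CIF value = CFR price + insurance = 43542.08 + 456.62 = 43998.70
Ad valorem component: 43998.70 × 12.1% = 5323.84
Specific component: 525 × 3.29 = 1727.25
Import duty = 5323.84 + 1727.25 = 7051.09
Buyer bears: insurance 456.62 + brokerage 488.82 + duty 7051.09 = 7996.53
Landed cost = invoice 43542.08 + 7996.53 = 51538.61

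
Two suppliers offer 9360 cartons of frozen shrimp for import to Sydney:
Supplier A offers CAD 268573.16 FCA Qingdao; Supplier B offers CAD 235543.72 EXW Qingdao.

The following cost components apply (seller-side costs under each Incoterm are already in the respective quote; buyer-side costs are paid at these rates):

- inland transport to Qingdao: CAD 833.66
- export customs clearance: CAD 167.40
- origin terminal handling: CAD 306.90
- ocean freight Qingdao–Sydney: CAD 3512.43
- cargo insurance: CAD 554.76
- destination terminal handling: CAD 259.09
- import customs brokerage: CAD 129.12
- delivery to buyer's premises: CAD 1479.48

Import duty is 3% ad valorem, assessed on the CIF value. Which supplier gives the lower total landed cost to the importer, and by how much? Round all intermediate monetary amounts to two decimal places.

Supplier A (FCA):
CIF value = FCA price + origin terminal + freight + insurance = 268573.16 + 306.90 + 3512.43 + 554.76 = 272947.25
Import duty = 272947.25 × 3% = 8188.42
Buyer bears (A): 306.90 + 3512.43 + 554.76 + 259.09 + 129.12 + 1479.48 = 6241.78
Landed cost (A) = invoice 268573.16 + 6241.78 + duty 8188.42 = 283003.36
Supplier B (EXW):
CIF value = EXW price + inland to port + export clearance + origin terminal + freight + insurance = 235543.72 + 833.66 + 167.40 + 306.90 + 3512.43 + 554.76 = 240918.87
Import duty = 240918.87 × 3% = 7227.57
Buyer bears (B): 833.66 + 167.40 + 306.90 + 3512.43 + 554.76 + 259.09 + 129.12 + 1479.48 = 7242.84
Landed cost (B) = invoice 235543.72 + 7242.84 + duty 7227.57 = 250014.13
Difference = |283003.36 − 250014.13| = 32989.23

Supplier B is cheaper by CAD 32989.23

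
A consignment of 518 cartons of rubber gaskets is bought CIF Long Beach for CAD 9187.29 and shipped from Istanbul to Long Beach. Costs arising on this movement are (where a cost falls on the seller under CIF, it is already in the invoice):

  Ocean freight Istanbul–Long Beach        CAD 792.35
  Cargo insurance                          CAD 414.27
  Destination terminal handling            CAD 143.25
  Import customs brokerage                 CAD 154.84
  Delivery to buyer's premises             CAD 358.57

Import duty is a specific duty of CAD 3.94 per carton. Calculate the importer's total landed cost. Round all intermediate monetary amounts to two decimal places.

CIF: the seller pays costs through ocean freight and marine insurance to the destination port.
Already in the invoice (seller's account under CIF): freight, insurance — exclude.
The CIF price already equals the CIF value: 9187.29
Import duty = 518 × 3.94 = 2040.92
Buyer bears: destination terminal 143.25 + brokerage 154.84 + delivery 358.57 + duty 2040.92 = 2697.58
Landed cost = invoice 9187.29 + 2697.58 = 11884.87

Total landed cost: CAD 11884.87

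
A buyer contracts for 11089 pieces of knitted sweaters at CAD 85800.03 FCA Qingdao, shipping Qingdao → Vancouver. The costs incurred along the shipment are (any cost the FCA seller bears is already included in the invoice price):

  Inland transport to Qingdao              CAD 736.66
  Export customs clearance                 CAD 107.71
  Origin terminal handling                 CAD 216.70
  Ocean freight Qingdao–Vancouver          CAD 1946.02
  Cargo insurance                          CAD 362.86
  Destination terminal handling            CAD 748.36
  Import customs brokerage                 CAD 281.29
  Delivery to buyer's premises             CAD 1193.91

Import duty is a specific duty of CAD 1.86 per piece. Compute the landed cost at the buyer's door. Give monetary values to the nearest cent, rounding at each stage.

Total landed cost: CAD 111174.71

FCA: the seller delivers export-cleared goods to the carrier; the buyer bears costs from that point.
Already in the invoice (seller's account under FCA): inland to port, export clearance — exclude.
CIF value = FCA price + origin terminal + freight + insurance = 85800.03 + 216.70 + 1946.02 + 362.86 = 88325.61
Import duty = 11089 × 1.86 = 20625.54
Buyer bears: origin terminal 216.70 + freight 1946.02 + insurance 362.86 + destination terminal 748.36 + brokerage 281.29 + delivery 1193.91 + duty 20625.54 = 25374.68
Landed cost = invoice 85800.03 + 25374.68 = 111174.71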